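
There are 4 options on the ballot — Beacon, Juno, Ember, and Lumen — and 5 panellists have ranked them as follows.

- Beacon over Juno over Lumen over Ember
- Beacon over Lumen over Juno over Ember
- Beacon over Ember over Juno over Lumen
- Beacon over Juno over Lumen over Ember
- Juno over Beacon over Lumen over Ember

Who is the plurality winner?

First-place vote totals:
  Beacon: 4
  Juno: 1
  Ember: 0
  Lumen: 0
Beacon has the most first-place votes.

Beacon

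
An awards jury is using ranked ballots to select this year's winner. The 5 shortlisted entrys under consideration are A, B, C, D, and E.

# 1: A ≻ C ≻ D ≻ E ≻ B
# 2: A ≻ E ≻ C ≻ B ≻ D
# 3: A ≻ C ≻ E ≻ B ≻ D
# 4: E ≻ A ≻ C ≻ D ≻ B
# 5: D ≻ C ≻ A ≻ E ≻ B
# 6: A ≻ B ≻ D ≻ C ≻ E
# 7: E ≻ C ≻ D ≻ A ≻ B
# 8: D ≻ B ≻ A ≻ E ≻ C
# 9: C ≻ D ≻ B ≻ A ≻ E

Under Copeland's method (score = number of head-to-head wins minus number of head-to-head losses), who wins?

Pairwise results:
  A vs B: A wins 7–2.
  A vs C: A wins 6–3.
  A vs D: A wins 5–4.
  A vs E: A wins 7–2.
  B vs C: C wins 7–2.
  B vs D: D wins 6–3.
  B vs E: E wins 6–3.
  C vs D: C wins 6–3.
  C vs E: C wins 5–4.
  D vs E: D wins 5–4.
Copeland scores (wins − losses):
  A: 4 − 0 = 4
  B: 0 − 4 = -4
  C: 3 − 1 = 2
  D: 2 − 2 = 0
  E: 1 − 3 = -2
A has the best Copeland score.

A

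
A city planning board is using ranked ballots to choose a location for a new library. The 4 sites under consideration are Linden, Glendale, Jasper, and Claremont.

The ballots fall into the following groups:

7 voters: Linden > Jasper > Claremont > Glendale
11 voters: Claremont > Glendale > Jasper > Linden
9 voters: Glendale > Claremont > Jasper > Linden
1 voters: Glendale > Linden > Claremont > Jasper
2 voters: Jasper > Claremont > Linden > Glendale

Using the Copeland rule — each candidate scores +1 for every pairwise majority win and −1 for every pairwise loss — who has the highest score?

Claremont

Pairwise results:
  Linden vs Glendale: Glendale wins 21–9.
  Linden vs Jasper: Jasper wins 22–8.
  Linden vs Claremont: Claremont wins 22–8.
  Glendale vs Jasper: Glendale wins 21–9.
  Glendale vs Claremont: Claremont wins 20–10.
  Jasper vs Claremont: Claremont wins 21–9.
Copeland scores (wins − losses):
  Linden: 0 − 3 = -3
  Glendale: 2 − 1 = 1
  Jasper: 1 − 2 = -1
  Claremont: 3 − 0 = 3
Claremont has the best Copeland score.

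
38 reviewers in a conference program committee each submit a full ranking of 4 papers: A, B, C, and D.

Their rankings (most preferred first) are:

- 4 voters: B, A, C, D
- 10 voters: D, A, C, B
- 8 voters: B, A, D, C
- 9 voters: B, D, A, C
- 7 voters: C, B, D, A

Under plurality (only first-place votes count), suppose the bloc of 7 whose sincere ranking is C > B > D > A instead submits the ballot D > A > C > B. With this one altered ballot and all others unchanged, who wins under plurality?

B

First-place totals with the altered ballot: A 0, B 21, C 0, D 17.
The winner is unchanged: still B.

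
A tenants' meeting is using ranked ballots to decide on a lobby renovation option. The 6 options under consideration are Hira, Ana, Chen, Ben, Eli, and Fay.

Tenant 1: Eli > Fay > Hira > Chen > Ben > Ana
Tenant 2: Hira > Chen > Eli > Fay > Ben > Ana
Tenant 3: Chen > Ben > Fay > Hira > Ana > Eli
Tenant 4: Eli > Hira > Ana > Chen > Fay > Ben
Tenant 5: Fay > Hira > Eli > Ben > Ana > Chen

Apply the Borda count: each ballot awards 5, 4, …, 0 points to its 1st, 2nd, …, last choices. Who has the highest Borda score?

Borda scores:
  Hira: 3 + 5 + 2 + 4 + 4 = 18
  Ana: 0 + 0 + 1 + 3 + 1 = 5
  Chen: 2 + 4 + 5 + 2 + 0 = 13
  Ben: 1 + 1 + 4 + 0 + 2 = 8
  Eli: 5 + 3 + 0 + 5 + 3 = 16
  Fay: 4 + 2 + 3 + 1 + 5 = 15
Hira has the highest total.

Hira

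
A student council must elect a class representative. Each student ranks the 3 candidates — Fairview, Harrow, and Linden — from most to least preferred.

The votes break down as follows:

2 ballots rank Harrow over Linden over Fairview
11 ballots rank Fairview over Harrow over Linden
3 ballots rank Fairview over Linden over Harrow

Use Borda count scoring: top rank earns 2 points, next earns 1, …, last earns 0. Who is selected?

Fairview

Borda scores:
  Fairview: 2·0 + 11·2 + 3·2 = 28
  Harrow: 2·2 + 11·1 + 3·0 = 15
  Linden: 2·1 + 11·0 + 3·1 = 5
Fairview has the highest total.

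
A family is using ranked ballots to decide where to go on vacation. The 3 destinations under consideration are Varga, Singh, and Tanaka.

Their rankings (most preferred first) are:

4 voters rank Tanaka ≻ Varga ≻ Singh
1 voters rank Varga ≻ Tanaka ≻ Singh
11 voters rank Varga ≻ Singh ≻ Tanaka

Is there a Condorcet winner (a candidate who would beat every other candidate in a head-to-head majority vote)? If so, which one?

Head-to-head results (16 voters total):
Varga vs Singh: Varga wins 16–0.
Varga vs Tanaka: Varga wins 12–4.
Singh vs Tanaka: Singh wins 11–5.
Varga beats each rival — Singh (16–0), Tanaka (12–4) — so Varga is the Condorcet winner.

Varga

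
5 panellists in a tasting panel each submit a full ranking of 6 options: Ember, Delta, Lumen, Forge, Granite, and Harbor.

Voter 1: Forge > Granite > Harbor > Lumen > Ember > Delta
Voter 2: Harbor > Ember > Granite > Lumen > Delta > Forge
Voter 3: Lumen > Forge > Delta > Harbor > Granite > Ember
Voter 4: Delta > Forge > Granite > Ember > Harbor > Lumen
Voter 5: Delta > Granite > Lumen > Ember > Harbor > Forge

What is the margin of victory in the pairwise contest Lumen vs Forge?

1

Ballots ranking Lumen above Forge: 3.
Ballots ranking Forge above Lumen: 2.
Lumen wins 3–2, a margin of 1.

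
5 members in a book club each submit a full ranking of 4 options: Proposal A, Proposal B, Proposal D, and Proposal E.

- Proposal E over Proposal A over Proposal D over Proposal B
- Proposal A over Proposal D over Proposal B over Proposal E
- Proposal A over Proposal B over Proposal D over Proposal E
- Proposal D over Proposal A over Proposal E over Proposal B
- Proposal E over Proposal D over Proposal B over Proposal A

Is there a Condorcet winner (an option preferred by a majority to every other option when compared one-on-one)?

Yes

Head-to-head results (5 voters total):
Proposal A vs Proposal B: Proposal A wins 4–1.
Proposal A vs Proposal D: Proposal A wins 3–2.
Proposal A vs Proposal E: Proposal A wins 3–2.
Proposal B vs Proposal D: Proposal D wins 4–1.
Proposal B vs Proposal E: Proposal E wins 3–2.
Proposal D vs Proposal E: Proposal D wins 3–2.
Proposal A beats each rival — Proposal B (4–1), Proposal D (3–2), Proposal E (3–2) — so Proposal A is the Condorcet winner.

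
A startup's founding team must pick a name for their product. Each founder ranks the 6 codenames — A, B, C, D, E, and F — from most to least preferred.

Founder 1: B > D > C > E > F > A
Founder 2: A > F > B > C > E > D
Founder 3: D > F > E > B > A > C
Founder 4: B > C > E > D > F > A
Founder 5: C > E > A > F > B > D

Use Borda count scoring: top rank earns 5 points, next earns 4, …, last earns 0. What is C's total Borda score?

14

Borda scores:
  A: 0 + 5 + 1 + 0 + 3 = 9
  B: 5 + 3 + 2 + 5 + 1 = 16
  C: 3 + 2 + 0 + 4 + 5 = 14
  D: 4 + 0 + 5 + 2 + 0 = 11
  E: 2 + 1 + 3 + 3 + 4 = 13
  F: 1 + 4 + 4 + 1 + 2 = 12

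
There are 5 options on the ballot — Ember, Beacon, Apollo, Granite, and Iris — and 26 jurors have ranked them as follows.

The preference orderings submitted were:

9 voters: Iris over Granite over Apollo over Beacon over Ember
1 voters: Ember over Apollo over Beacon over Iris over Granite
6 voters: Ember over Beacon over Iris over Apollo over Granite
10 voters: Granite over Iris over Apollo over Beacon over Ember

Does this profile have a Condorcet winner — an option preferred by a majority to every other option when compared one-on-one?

Yes

Head-to-head results (26 voters total):
Ember vs Beacon: Beacon wins 19–7.
Ember vs Apollo: Apollo wins 19–7.
Ember vs Granite: Granite wins 19–7.
Ember vs Iris: Iris wins 19–7.
Beacon vs Apollo: Apollo wins 20–6.
Beacon vs Granite: Granite wins 19–7.
Beacon vs Iris: Iris wins 19–7.
Apollo vs Granite: Granite wins 19–7.
Apollo vs Iris: Iris wins 25–1.
Granite vs Iris: Iris wins 16–10.
Iris beats each rival — Ember (19–7), Beacon (19–7), Apollo (25–1), Granite (16–10) — so Iris is the Condorcet winner.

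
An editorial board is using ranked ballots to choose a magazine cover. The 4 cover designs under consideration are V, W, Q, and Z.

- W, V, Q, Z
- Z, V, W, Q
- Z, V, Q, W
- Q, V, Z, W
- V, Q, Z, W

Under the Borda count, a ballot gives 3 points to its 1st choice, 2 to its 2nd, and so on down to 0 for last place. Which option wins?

V

Borda scores:
  V: 2 + 2 + 2 + 2 + 3 = 11
  W: 3 + 1 + 0 + 0 + 0 = 4
  Q: 1 + 0 + 1 + 3 + 2 = 7
  Z: 0 + 3 + 3 + 1 + 1 = 8
V has the highest total.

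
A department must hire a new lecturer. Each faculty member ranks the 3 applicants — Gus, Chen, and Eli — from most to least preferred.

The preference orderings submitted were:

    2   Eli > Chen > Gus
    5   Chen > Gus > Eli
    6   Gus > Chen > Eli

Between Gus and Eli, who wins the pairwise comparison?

Ballots ranking Gus above Eli: 5+6 = 11.
Ballots ranking Eli above Gus: 2.
Gus wins the head-to-head, 11–2.

Gus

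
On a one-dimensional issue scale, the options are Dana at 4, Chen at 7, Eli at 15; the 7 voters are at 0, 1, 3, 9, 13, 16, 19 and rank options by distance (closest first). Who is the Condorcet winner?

Chen

With single-peaked preferences on a line, the Condorcet winner is the candidate closest to the median voter.
The median voter (position 9) is closest to Chen at 7.
Check: Chen vs Dana — voters closer to Chen: 4 of 7.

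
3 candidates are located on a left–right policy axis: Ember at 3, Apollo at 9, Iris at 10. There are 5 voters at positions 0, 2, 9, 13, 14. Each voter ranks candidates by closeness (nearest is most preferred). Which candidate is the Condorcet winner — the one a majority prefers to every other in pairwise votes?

Apollo

With single-peaked preferences on a line, the Condorcet winner is the candidate closest to the median voter.
The median voter (position 9) is closest to Apollo at 9.
Check: Apollo vs Iris — voters closer to Apollo: 3 of 5.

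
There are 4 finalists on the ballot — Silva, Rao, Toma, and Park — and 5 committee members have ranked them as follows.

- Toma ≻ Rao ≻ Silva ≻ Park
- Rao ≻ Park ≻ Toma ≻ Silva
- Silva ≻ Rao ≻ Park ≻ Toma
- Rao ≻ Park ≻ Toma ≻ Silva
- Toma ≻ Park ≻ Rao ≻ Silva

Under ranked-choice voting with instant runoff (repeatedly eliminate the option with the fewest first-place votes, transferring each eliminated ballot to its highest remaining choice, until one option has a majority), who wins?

Round 1: Rao 2, Toma 2, Silva 1, Park 0. Park has the fewest and is eliminated.
Round 2: Rao 2, Toma 2, Silva 1. Silva has the fewest and is eliminated.
Round 3: Rao 3, Toma 2. Rao has a majority.

Rao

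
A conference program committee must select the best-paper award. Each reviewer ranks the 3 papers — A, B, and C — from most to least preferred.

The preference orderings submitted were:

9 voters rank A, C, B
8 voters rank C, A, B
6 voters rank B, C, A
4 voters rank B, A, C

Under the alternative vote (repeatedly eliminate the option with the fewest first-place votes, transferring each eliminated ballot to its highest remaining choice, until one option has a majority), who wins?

A

Round 1: B 10, A 9, C 8. C has the fewest and is eliminated.
Round 2: A 17, B 10. A has a majority.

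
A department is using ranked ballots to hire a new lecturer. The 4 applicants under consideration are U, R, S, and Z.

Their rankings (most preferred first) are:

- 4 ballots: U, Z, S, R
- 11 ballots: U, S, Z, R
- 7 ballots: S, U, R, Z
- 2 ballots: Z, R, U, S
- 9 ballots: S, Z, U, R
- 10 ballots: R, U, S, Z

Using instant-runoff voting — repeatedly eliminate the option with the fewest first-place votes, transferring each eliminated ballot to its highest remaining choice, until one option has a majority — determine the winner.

U

Round 1: S 16, U 15, R 10, Z 2. Z has the fewest and is eliminated.
Round 2: S 16, U 15, R 12. R has the fewest and is eliminated.
Round 3: U 27, S 16. U has a majority.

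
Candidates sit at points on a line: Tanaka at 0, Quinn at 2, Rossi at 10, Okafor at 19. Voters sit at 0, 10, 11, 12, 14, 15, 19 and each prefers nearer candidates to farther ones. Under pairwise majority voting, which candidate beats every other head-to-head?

Rossi

With single-peaked preferences on a line, the Condorcet winner is the candidate closest to the median voter.
The median voter (position 12) is closest to Rossi at 10.
Check: Rossi vs Quinn — voters closer to Rossi: 6 of 7.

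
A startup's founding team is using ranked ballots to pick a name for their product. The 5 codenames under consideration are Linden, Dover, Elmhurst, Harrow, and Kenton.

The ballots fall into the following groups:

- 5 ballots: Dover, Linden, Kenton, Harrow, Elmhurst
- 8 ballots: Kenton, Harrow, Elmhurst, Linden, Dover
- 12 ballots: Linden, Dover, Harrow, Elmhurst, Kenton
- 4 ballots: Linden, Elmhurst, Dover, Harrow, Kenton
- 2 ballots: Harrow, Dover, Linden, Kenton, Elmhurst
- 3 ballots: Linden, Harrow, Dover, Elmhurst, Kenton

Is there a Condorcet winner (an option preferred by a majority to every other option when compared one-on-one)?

Yes

Head-to-head results (34 voters total):
Linden vs Dover: Linden wins 27–7.
Linden vs Elmhurst: Linden wins 26–8.
Linden vs Harrow: Linden wins 24–10.
Linden vs Kenton: Linden wins 26–8.
Dover vs Elmhurst: Dover wins 22–12.
Dover vs Harrow: Dover wins 21–13.
Dover vs Kenton: Dover wins 26–8.
Elmhurst vs Harrow: Harrow wins 30–4.
Elmhurst vs Kenton: Elmhurst wins 19–15.
Harrow vs Kenton: Harrow wins 21–13.
Linden beats each rival — Dover (27–7), Elmhurst (26–8), Harrow (24–10), Kenton (26–8) — so Linden is the Condorcet winner.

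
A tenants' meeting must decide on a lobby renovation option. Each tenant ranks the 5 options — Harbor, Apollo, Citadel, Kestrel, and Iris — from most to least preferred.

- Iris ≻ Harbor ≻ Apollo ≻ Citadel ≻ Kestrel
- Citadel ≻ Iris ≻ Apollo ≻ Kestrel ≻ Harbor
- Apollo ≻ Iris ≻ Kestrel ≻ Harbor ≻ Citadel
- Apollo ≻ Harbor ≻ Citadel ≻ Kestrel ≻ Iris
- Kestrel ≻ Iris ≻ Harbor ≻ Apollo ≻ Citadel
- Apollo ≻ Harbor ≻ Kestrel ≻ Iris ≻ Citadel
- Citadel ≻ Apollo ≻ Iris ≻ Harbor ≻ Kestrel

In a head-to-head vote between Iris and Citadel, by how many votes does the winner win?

Ballots ranking Iris above Citadel: 4.
Ballots ranking Citadel above Iris: 3.
Iris wins 4–3, a margin of 1.

1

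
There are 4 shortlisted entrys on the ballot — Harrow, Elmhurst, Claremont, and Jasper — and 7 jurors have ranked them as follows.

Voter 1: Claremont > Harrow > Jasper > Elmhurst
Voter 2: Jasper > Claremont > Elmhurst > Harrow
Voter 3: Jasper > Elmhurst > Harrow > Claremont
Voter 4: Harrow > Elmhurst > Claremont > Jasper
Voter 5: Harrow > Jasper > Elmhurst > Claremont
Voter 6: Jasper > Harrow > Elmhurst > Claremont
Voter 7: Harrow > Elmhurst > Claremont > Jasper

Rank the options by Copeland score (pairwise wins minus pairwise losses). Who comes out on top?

Harrow

Pairwise results:
  Harrow vs Elmhurst: Harrow wins 5–2.
  Harrow vs Claremont: Harrow wins 5–2.
  Harrow vs Jasper: Harrow wins 4–3.
  Elmhurst vs Claremont: Elmhurst wins 5–2.
  Elmhurst vs Jasper: Jasper wins 5–2.
  Claremont vs Jasper: Jasper wins 4–3.
Copeland scores (wins − losses):
  Harrow: 3 − 0 = 3
  Elmhurst: 1 − 2 = -1
  Claremont: 0 − 3 = -3
  Jasper: 2 − 1 = 1
Harrow has the best Copeland score.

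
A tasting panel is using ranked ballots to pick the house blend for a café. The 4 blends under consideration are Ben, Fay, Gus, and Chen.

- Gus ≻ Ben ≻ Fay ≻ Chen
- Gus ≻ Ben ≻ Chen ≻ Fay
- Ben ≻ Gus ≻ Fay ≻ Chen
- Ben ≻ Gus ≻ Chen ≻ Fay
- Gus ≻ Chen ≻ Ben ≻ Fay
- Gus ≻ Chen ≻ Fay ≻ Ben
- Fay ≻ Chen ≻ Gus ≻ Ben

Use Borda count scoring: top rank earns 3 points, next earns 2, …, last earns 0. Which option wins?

Gus

Borda scores:
  Ben: 2 + 2 + 3 + 3 + 1 + 0 + 0 = 11
  Fay: 1 + 0 + 1 + 0 + 0 + 1 + 3 = 6
  Gus: 3 + 3 + 2 + 2 + 3 + 3 + 1 = 17
  Chen: 0 + 1 + 0 + 1 + 2 + 2 + 2 = 8
Gus has the highest total.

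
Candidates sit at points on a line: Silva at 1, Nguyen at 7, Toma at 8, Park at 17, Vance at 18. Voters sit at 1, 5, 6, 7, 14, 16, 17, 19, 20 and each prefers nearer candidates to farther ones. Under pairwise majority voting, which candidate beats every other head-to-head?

Park

With single-peaked preferences on a line, the Condorcet winner is the candidate closest to the median voter.
The median voter (position 14) is closest to Park at 17.
Check: Park vs Toma — voters closer to Park: 5 of 9.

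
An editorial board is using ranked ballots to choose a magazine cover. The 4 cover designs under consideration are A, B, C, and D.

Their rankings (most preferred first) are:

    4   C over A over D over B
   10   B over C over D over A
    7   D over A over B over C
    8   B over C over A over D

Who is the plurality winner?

First-place vote totals:
  A: 0
  B: 18
  C: 4
  D: 7
B has the most first-place votes.

B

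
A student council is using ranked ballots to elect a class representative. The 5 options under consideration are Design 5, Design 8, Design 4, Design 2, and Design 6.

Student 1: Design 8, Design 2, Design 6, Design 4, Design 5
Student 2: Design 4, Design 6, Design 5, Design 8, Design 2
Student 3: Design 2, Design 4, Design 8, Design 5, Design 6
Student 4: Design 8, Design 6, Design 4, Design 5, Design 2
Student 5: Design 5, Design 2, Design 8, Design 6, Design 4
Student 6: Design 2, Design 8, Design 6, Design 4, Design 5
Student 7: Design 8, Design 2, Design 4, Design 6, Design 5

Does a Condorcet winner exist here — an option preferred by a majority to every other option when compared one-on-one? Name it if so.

Head-to-head results (7 voters total):
Design 5 vs Design 8: Design 8 wins 5–2.
Design 5 vs Design 4: Design 4 wins 6–1.
Design 5 vs Design 2: Design 2 wins 4–3.
Design 5 vs Design 6: Design 6 wins 5–2.
Design 8 vs Design 4: Design 8 wins 5–2.
Design 8 vs Design 2: Design 8 wins 4–3.
Design 8 vs Design 6: Design 8 wins 6–1.
Design 4 vs Design 2: Design 2 wins 5–2.
Design 4 vs Design 6: Design 6 wins 4–3.
Design 2 vs Design 6: Design 2 wins 5–2.
Design 8 beats each rival — Design 5 (5–2), Design 4 (5–2), Design 2 (4–3), Design 6 (6–1) — so Design 8 is the Condorcet winner.

Design 8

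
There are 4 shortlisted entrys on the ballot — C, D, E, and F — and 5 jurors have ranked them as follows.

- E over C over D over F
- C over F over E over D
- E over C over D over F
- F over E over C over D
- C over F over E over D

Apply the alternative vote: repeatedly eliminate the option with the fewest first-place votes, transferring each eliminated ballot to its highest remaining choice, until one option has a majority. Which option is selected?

E

Round 1: C 2, E 2, F 1, D 0. D has the fewest and is eliminated.
Round 2: C 2, E 2, F 1. F has the fewest and is eliminated.
Round 3: E 3, C 2. E has a majority.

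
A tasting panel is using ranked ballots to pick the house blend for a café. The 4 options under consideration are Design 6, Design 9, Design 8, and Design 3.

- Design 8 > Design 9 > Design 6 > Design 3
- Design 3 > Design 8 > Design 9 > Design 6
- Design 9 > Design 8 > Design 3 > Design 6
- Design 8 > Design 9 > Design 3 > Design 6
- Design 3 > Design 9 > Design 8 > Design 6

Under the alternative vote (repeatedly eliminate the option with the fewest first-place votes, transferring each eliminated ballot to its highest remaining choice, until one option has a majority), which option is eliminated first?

Design 6

Round 1: Design 8 2, Design 3 2, Design 9 1, Design 6 0. Design 6 has the fewest and is eliminated.
Round 2: Design 8 2, Design 3 2, Design 9 1. Design 9 has the fewest and is eliminated.
Round 3: Design 8 3, Design 3 2. Design 8 has a majority.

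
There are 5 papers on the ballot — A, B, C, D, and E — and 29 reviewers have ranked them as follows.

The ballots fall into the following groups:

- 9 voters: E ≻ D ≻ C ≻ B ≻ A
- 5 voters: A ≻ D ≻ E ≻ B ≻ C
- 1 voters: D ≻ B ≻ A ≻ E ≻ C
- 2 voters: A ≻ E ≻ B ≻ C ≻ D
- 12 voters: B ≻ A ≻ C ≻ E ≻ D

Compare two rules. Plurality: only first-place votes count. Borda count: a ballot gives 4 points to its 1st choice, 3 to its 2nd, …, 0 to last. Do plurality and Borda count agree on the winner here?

Yes

Plurality first-place counts: A 7, B 12, C 0, D 1, E 9 → B.
Borda totals: A 66, B 69, C 44, D 46, E 65 → B.
The two rules agree on B.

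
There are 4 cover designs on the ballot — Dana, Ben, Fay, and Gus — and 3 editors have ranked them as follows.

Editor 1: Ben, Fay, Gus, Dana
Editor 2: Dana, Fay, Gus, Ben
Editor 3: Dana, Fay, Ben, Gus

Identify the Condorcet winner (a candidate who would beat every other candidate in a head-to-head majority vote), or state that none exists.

Dana

Head-to-head results (3 voters total):
Dana vs Ben: Dana wins 2–1.
Dana vs Fay: Dana wins 2–1.
Dana vs Gus: Dana wins 2–1.
Ben vs Fay: Fay wins 2–1.
Ben vs Gus: Ben wins 2–1.
Fay vs Gus: Fay wins 3–0.
Dana beats each rival — Ben (2–1), Fay (2–1), Gus (2–1) — so Dana is the Condorcet winner.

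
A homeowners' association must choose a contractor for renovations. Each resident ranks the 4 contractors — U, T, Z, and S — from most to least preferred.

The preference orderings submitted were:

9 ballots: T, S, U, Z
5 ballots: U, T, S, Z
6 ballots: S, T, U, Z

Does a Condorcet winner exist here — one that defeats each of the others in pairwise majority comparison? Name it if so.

T

Head-to-head results (20 voters total):
U vs T: T wins 15–5.
U vs Z: U wins 20–0.
U vs S: S wins 15–5.
T vs Z: T wins 20–0.
T vs S: T wins 14–6.
Z vs S: S wins 20–0.
T beats each rival — U (15–5), Z (20–0), S (14–6) — so T is the Condorcet winner.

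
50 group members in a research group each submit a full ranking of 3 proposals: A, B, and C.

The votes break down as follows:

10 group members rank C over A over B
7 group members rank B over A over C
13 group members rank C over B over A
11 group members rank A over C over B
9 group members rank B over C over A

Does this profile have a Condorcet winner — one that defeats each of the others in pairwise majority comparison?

Head-to-head results (50 voters total):
A vs B: B wins 29–21.
A vs C: C wins 32–18.
B vs C: C wins 34–16.
C beats each rival — A (32–18), B (34–16) — so C is the Condorcet winner.

Yes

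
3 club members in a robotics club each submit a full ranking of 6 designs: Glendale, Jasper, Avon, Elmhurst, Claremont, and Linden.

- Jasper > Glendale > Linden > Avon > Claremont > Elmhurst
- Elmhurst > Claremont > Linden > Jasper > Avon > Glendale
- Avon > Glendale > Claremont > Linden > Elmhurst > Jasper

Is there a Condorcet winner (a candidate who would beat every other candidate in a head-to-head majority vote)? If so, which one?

None — there is no Condorcet winner

Head-to-head results (3 voters total):
Glendale vs Jasper: Jasper wins 2–1.
Glendale vs Avon: Avon wins 2–1.
Glendale vs Elmhurst: Glendale wins 2–1.
Glendale vs Claremont: Glendale wins 2–1.
Glendale vs Linden: Glendale wins 2–1.
Jasper vs Avon: Jasper wins 2–1.
Jasper vs Elmhurst: Elmhurst wins 2–1.
Jasper vs Claremont: Claremont wins 2–1.
Jasper vs Linden: Linden wins 2–1.
Avon vs Elmhurst: Avon wins 2–1.
Avon vs Claremont: Avon wins 2–1.
Avon vs Linden: Linden wins 2–1.
Elmhurst vs Claremont: Claremont wins 2–1.
Elmhurst vs Linden: Linden wins 2–1.
Claremont vs Linden: Claremont wins 2–1.
No candidate beats all others: Glendale beats Elmhurst beats Jasper beats Glendale, a majority cycle.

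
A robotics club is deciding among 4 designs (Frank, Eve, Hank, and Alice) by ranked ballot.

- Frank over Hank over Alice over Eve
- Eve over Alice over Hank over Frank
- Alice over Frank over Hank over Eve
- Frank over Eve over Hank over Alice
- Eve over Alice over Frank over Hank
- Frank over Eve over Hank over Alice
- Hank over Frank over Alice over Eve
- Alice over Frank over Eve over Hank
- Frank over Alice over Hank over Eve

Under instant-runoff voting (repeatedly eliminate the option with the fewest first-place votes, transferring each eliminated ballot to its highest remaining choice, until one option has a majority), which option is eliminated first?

Hank

Round 1: Frank 4, Eve 2, Alice 2, Hank 1. Hank has the fewest and is eliminated.
Round 2: Frank 5, Eve 2, Alice 2. Frank has a majority.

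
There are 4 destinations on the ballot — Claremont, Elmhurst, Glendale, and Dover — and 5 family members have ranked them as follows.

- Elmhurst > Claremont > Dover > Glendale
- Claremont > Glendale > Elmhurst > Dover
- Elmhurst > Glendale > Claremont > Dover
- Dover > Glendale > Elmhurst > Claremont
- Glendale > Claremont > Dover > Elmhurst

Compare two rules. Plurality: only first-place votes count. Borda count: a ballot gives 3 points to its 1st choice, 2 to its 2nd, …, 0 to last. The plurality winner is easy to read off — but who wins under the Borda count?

Glendale

Plurality first-place counts: Claremont 1, Elmhurst 2, Glendale 1, Dover 1 → Elmhurst.
Borda totals: Claremont 8, Elmhurst 8, Glendale 9, Dover 5 → Glendale.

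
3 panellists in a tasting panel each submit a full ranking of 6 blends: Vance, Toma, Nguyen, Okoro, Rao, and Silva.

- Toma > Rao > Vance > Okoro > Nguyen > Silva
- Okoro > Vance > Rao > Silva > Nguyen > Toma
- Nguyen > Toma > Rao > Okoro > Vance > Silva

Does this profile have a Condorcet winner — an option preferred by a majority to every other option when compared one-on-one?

No

Head-to-head results (3 voters total):
Vance vs Toma: Toma wins 2–1.
Vance vs Nguyen: Vance wins 2–1.
Vance vs Okoro: Okoro wins 2–1.
Vance vs Rao: Rao wins 2–1.
Vance vs Silva: Vance wins 3–0.
Toma vs Nguyen: Nguyen wins 2–1.
Toma vs Okoro: Toma wins 2–1.
Toma vs Rao: Toma wins 2–1.
Toma vs Silva: Toma wins 2–1.
Nguyen vs Okoro: Okoro wins 2–1.
Nguyen vs Rao: Rao wins 2–1.
Nguyen vs Silva: Nguyen wins 2–1.
Okoro vs Rao: Rao wins 2–1.
Okoro vs Silva: Okoro wins 3–0.
Rao vs Silva: Rao wins 3–0.
No candidate beats all others: Vance beats Nguyen beats Toma beats Vance, a majority cycle.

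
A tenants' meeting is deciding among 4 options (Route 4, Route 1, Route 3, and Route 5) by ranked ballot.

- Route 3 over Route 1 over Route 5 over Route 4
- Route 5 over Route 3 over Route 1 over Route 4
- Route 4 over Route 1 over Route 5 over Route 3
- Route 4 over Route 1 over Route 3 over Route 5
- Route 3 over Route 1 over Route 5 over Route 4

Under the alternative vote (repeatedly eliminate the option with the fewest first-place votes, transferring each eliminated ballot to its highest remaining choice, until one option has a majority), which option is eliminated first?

Round 1: Route 4 2, Route 3 2, Route 5 1, Route 1 0. Route 1 has the fewest and is eliminated.
Round 2: Route 4 2, Route 3 2, Route 5 1. Route 5 has the fewest and is eliminated.
Round 3: Route 3 3, Route 4 2. Route 3 has a majority.

Route 1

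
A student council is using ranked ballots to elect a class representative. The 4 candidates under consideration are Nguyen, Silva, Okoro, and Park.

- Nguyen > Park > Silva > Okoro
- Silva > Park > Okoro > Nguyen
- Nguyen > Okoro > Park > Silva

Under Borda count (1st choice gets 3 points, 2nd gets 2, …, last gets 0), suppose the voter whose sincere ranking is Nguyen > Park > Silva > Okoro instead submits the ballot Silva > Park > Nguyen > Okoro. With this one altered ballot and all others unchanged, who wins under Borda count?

Borda totals with the altered ballot: Nguyen 4, Silva 6, Okoro 3, Park 5.
The switch changes the winner from Nguyen to Silva.

Silva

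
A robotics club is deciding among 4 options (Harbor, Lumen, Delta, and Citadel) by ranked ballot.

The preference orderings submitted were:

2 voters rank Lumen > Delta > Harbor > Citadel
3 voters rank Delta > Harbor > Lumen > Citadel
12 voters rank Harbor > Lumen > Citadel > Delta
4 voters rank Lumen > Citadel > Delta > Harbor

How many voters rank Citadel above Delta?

Ballots ranking Citadel above Delta: 12+4 = 16.
Ballots ranking Delta above Citadel: 2+3 = 5.
So 16 of 21 voters prefer Citadel to Delta.

16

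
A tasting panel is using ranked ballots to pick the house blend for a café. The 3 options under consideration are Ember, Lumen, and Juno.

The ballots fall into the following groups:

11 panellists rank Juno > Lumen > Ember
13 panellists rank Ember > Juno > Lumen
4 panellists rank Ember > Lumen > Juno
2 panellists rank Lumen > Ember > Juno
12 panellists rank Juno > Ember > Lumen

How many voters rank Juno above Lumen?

Ballots ranking Juno above Lumen: 11+13+12 = 36.
Ballots ranking Lumen above Juno: 4+2 = 6.
So 36 of 42 voters prefer Juno to Lumen.

36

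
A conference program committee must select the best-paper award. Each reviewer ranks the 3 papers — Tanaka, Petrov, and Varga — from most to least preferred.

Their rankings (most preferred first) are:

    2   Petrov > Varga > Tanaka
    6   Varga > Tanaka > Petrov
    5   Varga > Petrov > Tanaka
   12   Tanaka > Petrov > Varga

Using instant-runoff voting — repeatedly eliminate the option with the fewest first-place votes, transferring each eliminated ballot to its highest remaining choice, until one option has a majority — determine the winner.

Varga

Round 1: Tanaka 12, Varga 11, Petrov 2. Petrov has the fewest and is eliminated.
Round 2: Varga 13, Tanaka 12. Varga has a majority.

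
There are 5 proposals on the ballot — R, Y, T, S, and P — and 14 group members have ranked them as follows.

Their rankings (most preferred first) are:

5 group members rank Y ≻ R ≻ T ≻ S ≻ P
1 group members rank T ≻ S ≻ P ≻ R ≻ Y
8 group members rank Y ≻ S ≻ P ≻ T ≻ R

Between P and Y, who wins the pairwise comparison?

Ballots ranking P above Y: 1.
Ballots ranking Y above P: 5+8 = 13.
Y wins the head-to-head, 13–1.

Y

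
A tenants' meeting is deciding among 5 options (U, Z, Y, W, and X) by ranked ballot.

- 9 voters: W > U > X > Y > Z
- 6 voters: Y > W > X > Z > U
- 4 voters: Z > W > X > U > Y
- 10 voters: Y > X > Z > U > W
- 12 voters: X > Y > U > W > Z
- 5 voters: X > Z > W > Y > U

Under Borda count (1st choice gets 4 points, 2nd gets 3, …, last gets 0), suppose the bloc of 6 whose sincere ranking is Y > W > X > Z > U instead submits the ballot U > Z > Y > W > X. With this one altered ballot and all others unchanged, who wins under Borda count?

X

Borda totals with the altered ballot: U 89, Z 69, Y 102, W 76, X 124.
The winner is unchanged: still X.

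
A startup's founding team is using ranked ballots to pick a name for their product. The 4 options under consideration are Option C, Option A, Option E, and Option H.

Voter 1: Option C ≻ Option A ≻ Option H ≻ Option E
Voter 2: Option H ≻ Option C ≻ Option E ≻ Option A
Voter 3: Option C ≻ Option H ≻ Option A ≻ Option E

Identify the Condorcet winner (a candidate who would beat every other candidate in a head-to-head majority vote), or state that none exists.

Option C

Head-to-head results (3 voters total):
Option C vs Option A: Option C wins 3–0.
Option C vs Option E: Option C wins 3–0.
Option C vs Option H: Option C wins 2–1.
Option A vs Option E: Option A wins 2–1.
Option A vs Option H: Option H wins 2–1.
Option E vs Option H: Option H wins 3–0.
Option C beats each rival — Option A (3–0), Option E (3–0), Option H (2–1) — so Option C is the Condorcet winner.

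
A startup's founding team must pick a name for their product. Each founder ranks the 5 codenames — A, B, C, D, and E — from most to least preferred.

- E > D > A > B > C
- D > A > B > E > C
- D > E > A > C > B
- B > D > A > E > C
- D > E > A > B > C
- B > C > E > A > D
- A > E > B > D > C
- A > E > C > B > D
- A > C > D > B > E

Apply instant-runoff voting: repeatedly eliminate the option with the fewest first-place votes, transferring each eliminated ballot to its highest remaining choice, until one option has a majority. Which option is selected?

D

Round 1: A 3, D 3, B 2, E 1, C 0. C has the fewest and is eliminated.
Round 2: A 3, D 3, B 2, E 1. E has the fewest and is eliminated.
Round 3: D 4, A 3, B 2. B has the fewest and is eliminated.
Round 4: D 5, A 4. D has a majority.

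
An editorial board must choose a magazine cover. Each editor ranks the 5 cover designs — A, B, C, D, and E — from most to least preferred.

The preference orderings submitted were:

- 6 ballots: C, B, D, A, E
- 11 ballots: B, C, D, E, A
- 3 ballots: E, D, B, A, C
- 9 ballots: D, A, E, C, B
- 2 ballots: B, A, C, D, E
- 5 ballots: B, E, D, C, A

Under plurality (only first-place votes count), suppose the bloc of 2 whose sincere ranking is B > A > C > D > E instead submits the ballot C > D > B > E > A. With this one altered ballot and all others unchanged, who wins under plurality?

B

First-place totals with the altered ballot: A 0, B 16, C 8, D 9, E 3.
The winner is unchanged: still B.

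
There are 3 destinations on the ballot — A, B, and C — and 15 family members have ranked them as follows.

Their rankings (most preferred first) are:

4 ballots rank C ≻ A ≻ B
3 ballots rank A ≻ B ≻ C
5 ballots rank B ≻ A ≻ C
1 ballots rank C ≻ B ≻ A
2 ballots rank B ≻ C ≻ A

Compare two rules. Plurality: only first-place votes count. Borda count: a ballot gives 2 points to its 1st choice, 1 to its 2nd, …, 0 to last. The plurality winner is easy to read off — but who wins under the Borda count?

Plurality first-place counts: A 3, B 7, C 5 → B.
Borda totals: A 15, B 18, C 12 → B.

B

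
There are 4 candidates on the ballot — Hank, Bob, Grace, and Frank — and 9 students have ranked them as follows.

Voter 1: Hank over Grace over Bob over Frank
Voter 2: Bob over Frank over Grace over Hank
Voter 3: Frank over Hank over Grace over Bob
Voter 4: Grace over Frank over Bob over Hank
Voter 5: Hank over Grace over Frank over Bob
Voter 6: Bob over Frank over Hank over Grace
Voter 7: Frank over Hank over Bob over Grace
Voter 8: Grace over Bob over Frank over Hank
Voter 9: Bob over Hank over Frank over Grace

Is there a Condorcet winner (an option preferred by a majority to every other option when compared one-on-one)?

No

Head-to-head results (9 voters total):
Hank vs Bob: Bob wins 5–4.
Hank vs Grace: Hank wins 6–3.
Hank vs Frank: Frank wins 6–3.
Bob vs Grace: Grace wins 5–4.
Bob vs Frank: Bob wins 5–4.
Grace vs Frank: Frank wins 5–4.
No candidate beats all others: Hank beats Grace beats Bob beats Hank, a majority cycle.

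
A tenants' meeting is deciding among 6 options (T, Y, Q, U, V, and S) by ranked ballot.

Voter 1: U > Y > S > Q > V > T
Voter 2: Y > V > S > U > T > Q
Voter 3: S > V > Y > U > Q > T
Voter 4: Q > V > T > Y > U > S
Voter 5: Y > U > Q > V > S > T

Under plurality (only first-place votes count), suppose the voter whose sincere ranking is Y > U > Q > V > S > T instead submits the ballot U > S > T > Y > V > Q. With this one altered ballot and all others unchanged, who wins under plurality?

U

First-place totals with the altered ballot: T 0, Y 1, Q 1, U 2, V 0, S 1.
The switch changes the winner from Y to U.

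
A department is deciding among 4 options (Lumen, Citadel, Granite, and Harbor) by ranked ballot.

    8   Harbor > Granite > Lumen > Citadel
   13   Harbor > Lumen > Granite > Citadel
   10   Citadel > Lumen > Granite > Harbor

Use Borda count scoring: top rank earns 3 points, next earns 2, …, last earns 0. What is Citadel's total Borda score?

Borda scores:
  Lumen: 8·1 + 13·2 + 10·2 = 54
  Citadel: 8·0 + 13·0 + 10·3 = 30
  Granite: 8·2 + 13·1 + 10·1 = 39
  Harbor: 8·3 + 13·3 + 10·0 = 63

30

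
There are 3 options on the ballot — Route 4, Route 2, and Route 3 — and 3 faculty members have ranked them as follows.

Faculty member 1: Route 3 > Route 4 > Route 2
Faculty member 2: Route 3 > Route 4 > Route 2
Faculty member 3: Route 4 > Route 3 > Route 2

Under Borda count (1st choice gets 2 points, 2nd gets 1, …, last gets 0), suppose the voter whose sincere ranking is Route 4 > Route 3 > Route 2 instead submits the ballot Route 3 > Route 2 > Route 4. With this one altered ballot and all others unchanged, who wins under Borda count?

Borda totals with the altered ballot: Route 4 2, Route 2 1, Route 3 6.
The winner is unchanged: still Route 3.

Route 3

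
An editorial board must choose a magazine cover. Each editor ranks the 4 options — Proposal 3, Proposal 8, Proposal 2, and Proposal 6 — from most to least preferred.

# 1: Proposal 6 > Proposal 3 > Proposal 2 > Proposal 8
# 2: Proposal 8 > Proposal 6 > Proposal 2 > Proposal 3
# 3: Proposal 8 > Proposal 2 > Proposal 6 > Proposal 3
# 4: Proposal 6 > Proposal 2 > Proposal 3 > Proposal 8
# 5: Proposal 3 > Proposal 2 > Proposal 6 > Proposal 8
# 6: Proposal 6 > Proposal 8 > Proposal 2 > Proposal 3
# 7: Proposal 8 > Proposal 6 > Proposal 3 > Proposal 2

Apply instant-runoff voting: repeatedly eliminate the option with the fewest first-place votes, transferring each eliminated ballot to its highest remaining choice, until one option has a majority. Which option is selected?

Round 1: Proposal 8 3, Proposal 6 3, Proposal 3 1, Proposal 2 0. Proposal 2 has the fewest and is eliminated.
Round 2: Proposal 8 3, Proposal 6 3, Proposal 3 1. Proposal 3 has the fewest and is eliminated.
Round 3: Proposal 6 4, Proposal 8 3. Proposal 6 has a majority.

Proposal 6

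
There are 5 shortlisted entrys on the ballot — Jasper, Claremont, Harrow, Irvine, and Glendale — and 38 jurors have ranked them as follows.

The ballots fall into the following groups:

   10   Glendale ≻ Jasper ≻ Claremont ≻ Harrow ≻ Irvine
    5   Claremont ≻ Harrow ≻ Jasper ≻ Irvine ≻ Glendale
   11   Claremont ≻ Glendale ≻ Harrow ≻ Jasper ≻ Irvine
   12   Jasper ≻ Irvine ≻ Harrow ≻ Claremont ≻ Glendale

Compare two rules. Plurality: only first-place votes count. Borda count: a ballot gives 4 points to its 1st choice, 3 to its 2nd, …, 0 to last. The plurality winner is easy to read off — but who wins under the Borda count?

Jasper

Plurality first-place counts: Jasper 12, Claremont 16, Harrow 0, Irvine 0, Glendale 10 → Claremont.
Borda totals: Jasper 99, Claremont 96, Harrow 71, Irvine 41, Glendale 73 → Jasper.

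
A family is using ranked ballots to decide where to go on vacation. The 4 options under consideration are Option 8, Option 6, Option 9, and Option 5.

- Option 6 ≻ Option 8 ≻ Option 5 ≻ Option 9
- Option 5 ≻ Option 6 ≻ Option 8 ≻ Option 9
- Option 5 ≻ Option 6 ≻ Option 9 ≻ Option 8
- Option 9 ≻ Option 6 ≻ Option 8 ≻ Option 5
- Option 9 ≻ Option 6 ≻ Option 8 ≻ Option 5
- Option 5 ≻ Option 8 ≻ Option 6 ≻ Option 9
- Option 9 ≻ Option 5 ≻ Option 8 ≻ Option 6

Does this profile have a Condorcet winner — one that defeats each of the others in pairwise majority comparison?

Yes

Head-to-head results (7 voters total):
Option 8 vs Option 6: Option 6 wins 5–2.
Option 8 vs Option 9: Option 9 wins 4–3.
Option 8 vs Option 5: Option 5 wins 4–3.
Option 6 vs Option 9: Option 6 wins 4–3.
Option 6 vs Option 5: Option 5 wins 4–3.
Option 9 vs Option 5: Option 5 wins 4–3.
Option 5 beats each rival — Option 8 (4–3), Option 6 (4–3), Option 9 (4–3) — so Option 5 is the Condorcet winner.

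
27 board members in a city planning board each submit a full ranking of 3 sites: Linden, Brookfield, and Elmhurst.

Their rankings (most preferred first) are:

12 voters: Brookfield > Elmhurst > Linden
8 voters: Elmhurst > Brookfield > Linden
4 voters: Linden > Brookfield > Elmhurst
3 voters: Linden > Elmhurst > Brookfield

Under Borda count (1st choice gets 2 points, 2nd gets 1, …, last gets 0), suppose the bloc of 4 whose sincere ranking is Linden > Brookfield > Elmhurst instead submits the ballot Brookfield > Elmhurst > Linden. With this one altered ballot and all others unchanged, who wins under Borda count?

Brookfield

Borda totals with the altered ballot: Linden 6, Brookfield 40, Elmhurst 35.
The winner is unchanged: still Brookfield.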